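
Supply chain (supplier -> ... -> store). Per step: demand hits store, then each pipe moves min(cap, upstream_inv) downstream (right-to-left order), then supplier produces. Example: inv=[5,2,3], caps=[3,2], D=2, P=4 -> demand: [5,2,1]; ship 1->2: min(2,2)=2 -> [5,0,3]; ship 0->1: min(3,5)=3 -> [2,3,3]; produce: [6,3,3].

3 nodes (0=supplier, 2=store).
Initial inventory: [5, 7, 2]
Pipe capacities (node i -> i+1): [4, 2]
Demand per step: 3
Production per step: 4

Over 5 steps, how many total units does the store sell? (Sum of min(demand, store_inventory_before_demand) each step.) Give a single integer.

Answer: 10

Derivation:
Step 1: sold=2 (running total=2) -> [5 9 2]
Step 2: sold=2 (running total=4) -> [5 11 2]
Step 3: sold=2 (running total=6) -> [5 13 2]
Step 4: sold=2 (running total=8) -> [5 15 2]
Step 5: sold=2 (running total=10) -> [5 17 2]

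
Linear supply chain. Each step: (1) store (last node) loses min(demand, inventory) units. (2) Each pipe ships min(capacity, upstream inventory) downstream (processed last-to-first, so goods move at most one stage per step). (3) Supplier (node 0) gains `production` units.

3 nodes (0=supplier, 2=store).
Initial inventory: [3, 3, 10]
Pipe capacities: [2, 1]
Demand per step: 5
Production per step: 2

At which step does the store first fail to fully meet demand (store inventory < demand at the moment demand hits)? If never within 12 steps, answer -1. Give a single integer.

Step 1: demand=5,sold=5 ship[1->2]=1 ship[0->1]=2 prod=2 -> [3 4 6]
Step 2: demand=5,sold=5 ship[1->2]=1 ship[0->1]=2 prod=2 -> [3 5 2]
Step 3: demand=5,sold=2 ship[1->2]=1 ship[0->1]=2 prod=2 -> [3 6 1]
Step 4: demand=5,sold=1 ship[1->2]=1 ship[0->1]=2 prod=2 -> [3 7 1]
Step 5: demand=5,sold=1 ship[1->2]=1 ship[0->1]=2 prod=2 -> [3 8 1]
Step 6: demand=5,sold=1 ship[1->2]=1 ship[0->1]=2 prod=2 -> [3 9 1]
Step 7: demand=5,sold=1 ship[1->2]=1 ship[0->1]=2 prod=2 -> [3 10 1]
Step 8: demand=5,sold=1 ship[1->2]=1 ship[0->1]=2 prod=2 -> [3 11 1]
Step 9: demand=5,sold=1 ship[1->2]=1 ship[0->1]=2 prod=2 -> [3 12 1]
Step 10: demand=5,sold=1 ship[1->2]=1 ship[0->1]=2 prod=2 -> [3 13 1]
Step 11: demand=5,sold=1 ship[1->2]=1 ship[0->1]=2 prod=2 -> [3 14 1]
Step 12: demand=5,sold=1 ship[1->2]=1 ship[0->1]=2 prod=2 -> [3 15 1]
First stockout at step 3

3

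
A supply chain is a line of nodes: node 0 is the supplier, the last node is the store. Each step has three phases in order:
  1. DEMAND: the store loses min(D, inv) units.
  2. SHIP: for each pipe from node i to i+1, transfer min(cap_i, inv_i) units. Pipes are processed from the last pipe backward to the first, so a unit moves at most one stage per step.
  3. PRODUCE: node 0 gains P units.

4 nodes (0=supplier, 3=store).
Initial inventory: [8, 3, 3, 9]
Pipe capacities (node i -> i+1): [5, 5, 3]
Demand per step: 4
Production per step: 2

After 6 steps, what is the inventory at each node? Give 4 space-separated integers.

Step 1: demand=4,sold=4 ship[2->3]=3 ship[1->2]=3 ship[0->1]=5 prod=2 -> inv=[5 5 3 8]
Step 2: demand=4,sold=4 ship[2->3]=3 ship[1->2]=5 ship[0->1]=5 prod=2 -> inv=[2 5 5 7]
Step 3: demand=4,sold=4 ship[2->3]=3 ship[1->2]=5 ship[0->1]=2 prod=2 -> inv=[2 2 7 6]
Step 4: demand=4,sold=4 ship[2->3]=3 ship[1->2]=2 ship[0->1]=2 prod=2 -> inv=[2 2 6 5]
Step 5: demand=4,sold=4 ship[2->3]=3 ship[1->2]=2 ship[0->1]=2 prod=2 -> inv=[2 2 5 4]
Step 6: demand=4,sold=4 ship[2->3]=3 ship[1->2]=2 ship[0->1]=2 prod=2 -> inv=[2 2 4 3]

2 2 4 3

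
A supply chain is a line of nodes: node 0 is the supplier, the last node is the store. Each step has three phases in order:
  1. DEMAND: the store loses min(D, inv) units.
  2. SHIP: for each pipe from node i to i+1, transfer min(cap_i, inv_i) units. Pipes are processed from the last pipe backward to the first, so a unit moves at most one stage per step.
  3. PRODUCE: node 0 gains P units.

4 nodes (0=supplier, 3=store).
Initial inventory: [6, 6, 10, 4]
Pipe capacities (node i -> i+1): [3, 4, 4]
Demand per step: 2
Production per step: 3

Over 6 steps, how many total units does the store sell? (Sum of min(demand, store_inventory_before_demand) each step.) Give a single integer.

Answer: 12

Derivation:
Step 1: sold=2 (running total=2) -> [6 5 10 6]
Step 2: sold=2 (running total=4) -> [6 4 10 8]
Step 3: sold=2 (running total=6) -> [6 3 10 10]
Step 4: sold=2 (running total=8) -> [6 3 9 12]
Step 5: sold=2 (running total=10) -> [6 3 8 14]
Step 6: sold=2 (running total=12) -> [6 3 7 16]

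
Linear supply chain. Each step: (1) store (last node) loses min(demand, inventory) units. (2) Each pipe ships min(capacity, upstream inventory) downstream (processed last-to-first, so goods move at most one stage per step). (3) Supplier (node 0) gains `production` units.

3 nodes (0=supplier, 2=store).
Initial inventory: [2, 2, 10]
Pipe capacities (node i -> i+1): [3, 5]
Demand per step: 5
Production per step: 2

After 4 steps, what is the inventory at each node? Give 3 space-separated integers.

Step 1: demand=5,sold=5 ship[1->2]=2 ship[0->1]=2 prod=2 -> inv=[2 2 7]
Step 2: demand=5,sold=5 ship[1->2]=2 ship[0->1]=2 prod=2 -> inv=[2 2 4]
Step 3: demand=5,sold=4 ship[1->2]=2 ship[0->1]=2 prod=2 -> inv=[2 2 2]
Step 4: demand=5,sold=2 ship[1->2]=2 ship[0->1]=2 prod=2 -> inv=[2 2 2]

2 2 2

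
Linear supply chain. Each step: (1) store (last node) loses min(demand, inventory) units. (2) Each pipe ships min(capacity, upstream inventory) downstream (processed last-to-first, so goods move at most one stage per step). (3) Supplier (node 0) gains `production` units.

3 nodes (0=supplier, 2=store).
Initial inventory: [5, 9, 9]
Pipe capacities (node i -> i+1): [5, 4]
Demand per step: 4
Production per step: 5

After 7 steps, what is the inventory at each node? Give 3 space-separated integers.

Step 1: demand=4,sold=4 ship[1->2]=4 ship[0->1]=5 prod=5 -> inv=[5 10 9]
Step 2: demand=4,sold=4 ship[1->2]=4 ship[0->1]=5 prod=5 -> inv=[5 11 9]
Step 3: demand=4,sold=4 ship[1->2]=4 ship[0->1]=5 prod=5 -> inv=[5 12 9]
Step 4: demand=4,sold=4 ship[1->2]=4 ship[0->1]=5 prod=5 -> inv=[5 13 9]
Step 5: demand=4,sold=4 ship[1->2]=4 ship[0->1]=5 prod=5 -> inv=[5 14 9]
Step 6: demand=4,sold=4 ship[1->2]=4 ship[0->1]=5 prod=5 -> inv=[5 15 9]
Step 7: demand=4,sold=4 ship[1->2]=4 ship[0->1]=5 prod=5 -> inv=[5 16 9]

5 16 9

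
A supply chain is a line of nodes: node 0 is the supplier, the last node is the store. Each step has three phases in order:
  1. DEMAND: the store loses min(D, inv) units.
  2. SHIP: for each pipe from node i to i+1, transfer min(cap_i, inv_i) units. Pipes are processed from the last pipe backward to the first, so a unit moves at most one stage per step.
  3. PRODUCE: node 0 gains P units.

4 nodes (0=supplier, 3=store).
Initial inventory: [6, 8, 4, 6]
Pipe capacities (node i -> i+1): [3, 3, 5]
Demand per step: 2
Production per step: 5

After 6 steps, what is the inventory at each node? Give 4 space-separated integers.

Step 1: demand=2,sold=2 ship[2->3]=4 ship[1->2]=3 ship[0->1]=3 prod=5 -> inv=[8 8 3 8]
Step 2: demand=2,sold=2 ship[2->3]=3 ship[1->2]=3 ship[0->1]=3 prod=5 -> inv=[10 8 3 9]
Step 3: demand=2,sold=2 ship[2->3]=3 ship[1->2]=3 ship[0->1]=3 prod=5 -> inv=[12 8 3 10]
Step 4: demand=2,sold=2 ship[2->3]=3 ship[1->2]=3 ship[0->1]=3 prod=5 -> inv=[14 8 3 11]
Step 5: demand=2,sold=2 ship[2->3]=3 ship[1->2]=3 ship[0->1]=3 prod=5 -> inv=[16 8 3 12]
Step 6: demand=2,sold=2 ship[2->3]=3 ship[1->2]=3 ship[0->1]=3 prod=5 -> inv=[18 8 3 13]

18 8 3 13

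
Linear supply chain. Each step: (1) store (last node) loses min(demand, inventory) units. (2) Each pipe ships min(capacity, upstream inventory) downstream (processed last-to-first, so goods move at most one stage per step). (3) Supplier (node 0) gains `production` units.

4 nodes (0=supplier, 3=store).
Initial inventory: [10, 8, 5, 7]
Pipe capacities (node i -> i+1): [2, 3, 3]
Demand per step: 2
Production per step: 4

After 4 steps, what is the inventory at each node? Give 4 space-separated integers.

Step 1: demand=2,sold=2 ship[2->3]=3 ship[1->2]=3 ship[0->1]=2 prod=4 -> inv=[12 7 5 8]
Step 2: demand=2,sold=2 ship[2->3]=3 ship[1->2]=3 ship[0->1]=2 prod=4 -> inv=[14 6 5 9]
Step 3: demand=2,sold=2 ship[2->3]=3 ship[1->2]=3 ship[0->1]=2 prod=4 -> inv=[16 5 5 10]
Step 4: demand=2,sold=2 ship[2->3]=3 ship[1->2]=3 ship[0->1]=2 prod=4 -> inv=[18 4 5 11]

18 4 5 11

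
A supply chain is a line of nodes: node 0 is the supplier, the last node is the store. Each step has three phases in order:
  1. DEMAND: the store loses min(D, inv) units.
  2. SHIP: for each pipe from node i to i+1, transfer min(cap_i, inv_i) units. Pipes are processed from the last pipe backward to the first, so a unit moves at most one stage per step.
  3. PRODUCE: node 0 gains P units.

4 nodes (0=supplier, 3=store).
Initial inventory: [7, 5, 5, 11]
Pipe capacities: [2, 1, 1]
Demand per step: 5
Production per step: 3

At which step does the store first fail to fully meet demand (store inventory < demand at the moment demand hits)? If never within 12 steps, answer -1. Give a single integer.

Step 1: demand=5,sold=5 ship[2->3]=1 ship[1->2]=1 ship[0->1]=2 prod=3 -> [8 6 5 7]
Step 2: demand=5,sold=5 ship[2->3]=1 ship[1->2]=1 ship[0->1]=2 prod=3 -> [9 7 5 3]
Step 3: demand=5,sold=3 ship[2->3]=1 ship[1->2]=1 ship[0->1]=2 prod=3 -> [10 8 5 1]
Step 4: demand=5,sold=1 ship[2->3]=1 ship[1->2]=1 ship[0->1]=2 prod=3 -> [11 9 5 1]
Step 5: demand=5,sold=1 ship[2->3]=1 ship[1->2]=1 ship[0->1]=2 prod=3 -> [12 10 5 1]
Step 6: demand=5,sold=1 ship[2->3]=1 ship[1->2]=1 ship[0->1]=2 prod=3 -> [13 11 5 1]
Step 7: demand=5,sold=1 ship[2->3]=1 ship[1->2]=1 ship[0->1]=2 prod=3 -> [14 12 5 1]
Step 8: demand=5,sold=1 ship[2->3]=1 ship[1->2]=1 ship[0->1]=2 prod=3 -> [15 13 5 1]
Step 9: demand=5,sold=1 ship[2->3]=1 ship[1->2]=1 ship[0->1]=2 prod=3 -> [16 14 5 1]
Step 10: demand=5,sold=1 ship[2->3]=1 ship[1->2]=1 ship[0->1]=2 prod=3 -> [17 15 5 1]
Step 11: demand=5,sold=1 ship[2->3]=1 ship[1->2]=1 ship[0->1]=2 prod=3 -> [18 16 5 1]
Step 12: demand=5,sold=1 ship[2->3]=1 ship[1->2]=1 ship[0->1]=2 prod=3 -> [19 17 5 1]
First stockout at step 3

3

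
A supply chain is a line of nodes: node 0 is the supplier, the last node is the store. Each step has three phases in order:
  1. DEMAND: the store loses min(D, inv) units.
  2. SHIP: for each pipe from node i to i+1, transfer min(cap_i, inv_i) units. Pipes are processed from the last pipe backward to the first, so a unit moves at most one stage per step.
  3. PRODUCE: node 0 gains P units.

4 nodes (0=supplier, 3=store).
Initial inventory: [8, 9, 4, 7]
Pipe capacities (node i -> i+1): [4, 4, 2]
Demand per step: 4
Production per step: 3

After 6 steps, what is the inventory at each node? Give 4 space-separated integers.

Step 1: demand=4,sold=4 ship[2->3]=2 ship[1->2]=4 ship[0->1]=4 prod=3 -> inv=[7 9 6 5]
Step 2: demand=4,sold=4 ship[2->3]=2 ship[1->2]=4 ship[0->1]=4 prod=3 -> inv=[6 9 8 3]
Step 3: demand=4,sold=3 ship[2->3]=2 ship[1->2]=4 ship[0->1]=4 prod=3 -> inv=[5 9 10 2]
Step 4: demand=4,sold=2 ship[2->3]=2 ship[1->2]=4 ship[0->1]=4 prod=3 -> inv=[4 9 12 2]
Step 5: demand=4,sold=2 ship[2->3]=2 ship[1->2]=4 ship[0->1]=4 prod=3 -> inv=[3 9 14 2]
Step 6: demand=4,sold=2 ship[2->3]=2 ship[1->2]=4 ship[0->1]=3 prod=3 -> inv=[3 8 16 2]

3 8 16 2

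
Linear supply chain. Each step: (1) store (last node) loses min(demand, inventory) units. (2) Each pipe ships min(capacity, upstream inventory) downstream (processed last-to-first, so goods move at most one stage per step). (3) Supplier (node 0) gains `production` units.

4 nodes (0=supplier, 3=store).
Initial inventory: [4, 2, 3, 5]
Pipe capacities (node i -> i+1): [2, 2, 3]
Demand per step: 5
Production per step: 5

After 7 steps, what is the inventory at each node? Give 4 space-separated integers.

Step 1: demand=5,sold=5 ship[2->3]=3 ship[1->2]=2 ship[0->1]=2 prod=5 -> inv=[7 2 2 3]
Step 2: demand=5,sold=3 ship[2->3]=2 ship[1->2]=2 ship[0->1]=2 prod=5 -> inv=[10 2 2 2]
Step 3: demand=5,sold=2 ship[2->3]=2 ship[1->2]=2 ship[0->1]=2 prod=5 -> inv=[13 2 2 2]
Step 4: demand=5,sold=2 ship[2->3]=2 ship[1->2]=2 ship[0->1]=2 prod=5 -> inv=[16 2 2 2]
Step 5: demand=5,sold=2 ship[2->3]=2 ship[1->2]=2 ship[0->1]=2 prod=5 -> inv=[19 2 2 2]
Step 6: demand=5,sold=2 ship[2->3]=2 ship[1->2]=2 ship[0->1]=2 prod=5 -> inv=[22 2 2 2]
Step 7: demand=5,sold=2 ship[2->3]=2 ship[1->2]=2 ship[0->1]=2 prod=5 -> inv=[25 2 2 2]

25 2 2 2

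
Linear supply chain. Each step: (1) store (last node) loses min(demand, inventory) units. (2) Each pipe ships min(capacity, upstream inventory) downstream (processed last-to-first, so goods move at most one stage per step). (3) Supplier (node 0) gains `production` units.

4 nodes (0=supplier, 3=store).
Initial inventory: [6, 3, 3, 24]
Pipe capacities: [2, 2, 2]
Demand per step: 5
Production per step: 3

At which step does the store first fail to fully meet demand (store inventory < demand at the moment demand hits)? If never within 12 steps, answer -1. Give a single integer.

Step 1: demand=5,sold=5 ship[2->3]=2 ship[1->2]=2 ship[0->1]=2 prod=3 -> [7 3 3 21]
Step 2: demand=5,sold=5 ship[2->3]=2 ship[1->2]=2 ship[0->1]=2 prod=3 -> [8 3 3 18]
Step 3: demand=5,sold=5 ship[2->3]=2 ship[1->2]=2 ship[0->1]=2 prod=3 -> [9 3 3 15]
Step 4: demand=5,sold=5 ship[2->3]=2 ship[1->2]=2 ship[0->1]=2 prod=3 -> [10 3 3 12]
Step 5: demand=5,sold=5 ship[2->3]=2 ship[1->2]=2 ship[0->1]=2 prod=3 -> [11 3 3 9]
Step 6: demand=5,sold=5 ship[2->3]=2 ship[1->2]=2 ship[0->1]=2 prod=3 -> [12 3 3 6]
Step 7: demand=5,sold=5 ship[2->3]=2 ship[1->2]=2 ship[0->1]=2 prod=3 -> [13 3 3 3]
Step 8: demand=5,sold=3 ship[2->3]=2 ship[1->2]=2 ship[0->1]=2 prod=3 -> [14 3 3 2]
Step 9: demand=5,sold=2 ship[2->3]=2 ship[1->2]=2 ship[0->1]=2 prod=3 -> [15 3 3 2]
Step 10: demand=5,sold=2 ship[2->3]=2 ship[1->2]=2 ship[0->1]=2 prod=3 -> [16 3 3 2]
Step 11: demand=5,sold=2 ship[2->3]=2 ship[1->2]=2 ship[0->1]=2 prod=3 -> [17 3 3 2]
Step 12: demand=5,sold=2 ship[2->3]=2 ship[1->2]=2 ship[0->1]=2 prod=3 -> [18 3 3 2]
First stockout at step 8

8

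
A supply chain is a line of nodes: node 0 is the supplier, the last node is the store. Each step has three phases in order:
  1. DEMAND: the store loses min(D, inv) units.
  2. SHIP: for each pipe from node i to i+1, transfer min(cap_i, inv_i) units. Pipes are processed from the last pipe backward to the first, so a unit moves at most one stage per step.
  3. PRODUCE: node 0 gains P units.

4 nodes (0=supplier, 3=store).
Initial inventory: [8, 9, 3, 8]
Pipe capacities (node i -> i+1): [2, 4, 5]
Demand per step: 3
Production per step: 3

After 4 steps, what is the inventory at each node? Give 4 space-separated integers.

Step 1: demand=3,sold=3 ship[2->3]=3 ship[1->2]=4 ship[0->1]=2 prod=3 -> inv=[9 7 4 8]
Step 2: demand=3,sold=3 ship[2->3]=4 ship[1->2]=4 ship[0->1]=2 prod=3 -> inv=[10 5 4 9]
Step 3: demand=3,sold=3 ship[2->3]=4 ship[1->2]=4 ship[0->1]=2 prod=3 -> inv=[11 3 4 10]
Step 4: demand=3,sold=3 ship[2->3]=4 ship[1->2]=3 ship[0->1]=2 prod=3 -> inv=[12 2 3 11]

12 2 3 11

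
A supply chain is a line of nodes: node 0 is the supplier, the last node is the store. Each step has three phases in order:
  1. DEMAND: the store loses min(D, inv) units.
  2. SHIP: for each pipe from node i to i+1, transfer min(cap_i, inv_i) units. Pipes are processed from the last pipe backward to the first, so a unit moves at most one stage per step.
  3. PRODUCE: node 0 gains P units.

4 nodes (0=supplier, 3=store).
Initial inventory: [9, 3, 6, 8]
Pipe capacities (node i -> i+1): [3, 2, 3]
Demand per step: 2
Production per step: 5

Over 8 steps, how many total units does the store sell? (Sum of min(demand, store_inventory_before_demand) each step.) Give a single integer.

Answer: 16

Derivation:
Step 1: sold=2 (running total=2) -> [11 4 5 9]
Step 2: sold=2 (running total=4) -> [13 5 4 10]
Step 3: sold=2 (running total=6) -> [15 6 3 11]
Step 4: sold=2 (running total=8) -> [17 7 2 12]
Step 5: sold=2 (running total=10) -> [19 8 2 12]
Step 6: sold=2 (running total=12) -> [21 9 2 12]
Step 7: sold=2 (running total=14) -> [23 10 2 12]
Step 8: sold=2 (running total=16) -> [25 11 2 12]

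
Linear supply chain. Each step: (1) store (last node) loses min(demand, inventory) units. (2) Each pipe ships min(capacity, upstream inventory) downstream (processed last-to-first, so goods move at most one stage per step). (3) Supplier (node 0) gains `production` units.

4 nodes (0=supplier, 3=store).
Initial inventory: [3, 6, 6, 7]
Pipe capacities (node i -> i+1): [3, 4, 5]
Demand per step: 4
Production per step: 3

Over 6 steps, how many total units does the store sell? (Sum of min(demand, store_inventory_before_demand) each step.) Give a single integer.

Answer: 24

Derivation:
Step 1: sold=4 (running total=4) -> [3 5 5 8]
Step 2: sold=4 (running total=8) -> [3 4 4 9]
Step 3: sold=4 (running total=12) -> [3 3 4 9]
Step 4: sold=4 (running total=16) -> [3 3 3 9]
Step 5: sold=4 (running total=20) -> [3 3 3 8]
Step 6: sold=4 (running total=24) -> [3 3 3 7]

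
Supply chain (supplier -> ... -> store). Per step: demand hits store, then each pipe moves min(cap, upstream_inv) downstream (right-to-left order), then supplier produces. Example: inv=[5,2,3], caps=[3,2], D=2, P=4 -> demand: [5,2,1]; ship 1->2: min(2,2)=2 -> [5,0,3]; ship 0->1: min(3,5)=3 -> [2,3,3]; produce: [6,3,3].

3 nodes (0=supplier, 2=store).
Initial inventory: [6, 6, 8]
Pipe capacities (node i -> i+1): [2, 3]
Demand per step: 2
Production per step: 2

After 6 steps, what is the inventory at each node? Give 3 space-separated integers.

Step 1: demand=2,sold=2 ship[1->2]=3 ship[0->1]=2 prod=2 -> inv=[6 5 9]
Step 2: demand=2,sold=2 ship[1->2]=3 ship[0->1]=2 prod=2 -> inv=[6 4 10]
Step 3: demand=2,sold=2 ship[1->2]=3 ship[0->1]=2 prod=2 -> inv=[6 3 11]
Step 4: demand=2,sold=2 ship[1->2]=3 ship[0->1]=2 prod=2 -> inv=[6 2 12]
Step 5: demand=2,sold=2 ship[1->2]=2 ship[0->1]=2 prod=2 -> inv=[6 2 12]
Step 6: demand=2,sold=2 ship[1->2]=2 ship[0->1]=2 prod=2 -> inv=[6 2 12]

6 2 12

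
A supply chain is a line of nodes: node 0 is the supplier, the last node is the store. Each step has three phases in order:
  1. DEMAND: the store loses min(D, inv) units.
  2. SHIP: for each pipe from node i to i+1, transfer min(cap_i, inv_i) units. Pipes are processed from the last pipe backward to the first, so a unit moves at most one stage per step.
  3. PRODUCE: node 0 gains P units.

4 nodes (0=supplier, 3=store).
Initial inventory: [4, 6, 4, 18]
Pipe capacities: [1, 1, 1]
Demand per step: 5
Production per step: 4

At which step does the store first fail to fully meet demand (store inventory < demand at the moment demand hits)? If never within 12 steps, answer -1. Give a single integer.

Step 1: demand=5,sold=5 ship[2->3]=1 ship[1->2]=1 ship[0->1]=1 prod=4 -> [7 6 4 14]
Step 2: demand=5,sold=5 ship[2->3]=1 ship[1->2]=1 ship[0->1]=1 prod=4 -> [10 6 4 10]
Step 3: demand=5,sold=5 ship[2->3]=1 ship[1->2]=1 ship[0->1]=1 prod=4 -> [13 6 4 6]
Step 4: demand=5,sold=5 ship[2->3]=1 ship[1->2]=1 ship[0->1]=1 prod=4 -> [16 6 4 2]
Step 5: demand=5,sold=2 ship[2->3]=1 ship[1->2]=1 ship[0->1]=1 prod=4 -> [19 6 4 1]
Step 6: demand=5,sold=1 ship[2->3]=1 ship[1->2]=1 ship[0->1]=1 prod=4 -> [22 6 4 1]
Step 7: demand=5,sold=1 ship[2->3]=1 ship[1->2]=1 ship[0->1]=1 prod=4 -> [25 6 4 1]
Step 8: demand=5,sold=1 ship[2->3]=1 ship[1->2]=1 ship[0->1]=1 prod=4 -> [28 6 4 1]
Step 9: demand=5,sold=1 ship[2->3]=1 ship[1->2]=1 ship[0->1]=1 prod=4 -> [31 6 4 1]
Step 10: demand=5,sold=1 ship[2->3]=1 ship[1->2]=1 ship[0->1]=1 prod=4 -> [34 6 4 1]
Step 11: demand=5,sold=1 ship[2->3]=1 ship[1->2]=1 ship[0->1]=1 prod=4 -> [37 6 4 1]
Step 12: demand=5,sold=1 ship[2->3]=1 ship[1->2]=1 ship[0->1]=1 prod=4 -> [40 6 4 1]
First stockout at step 5

5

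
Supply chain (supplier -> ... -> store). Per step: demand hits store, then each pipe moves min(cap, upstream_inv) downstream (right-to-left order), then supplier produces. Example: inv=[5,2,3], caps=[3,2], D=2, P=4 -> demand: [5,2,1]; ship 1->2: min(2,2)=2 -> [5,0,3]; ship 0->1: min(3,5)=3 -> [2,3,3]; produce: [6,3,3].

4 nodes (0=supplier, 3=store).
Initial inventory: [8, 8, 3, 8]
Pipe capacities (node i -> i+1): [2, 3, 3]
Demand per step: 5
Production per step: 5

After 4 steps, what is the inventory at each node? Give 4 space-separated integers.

Step 1: demand=5,sold=5 ship[2->3]=3 ship[1->2]=3 ship[0->1]=2 prod=5 -> inv=[11 7 3 6]
Step 2: demand=5,sold=5 ship[2->3]=3 ship[1->2]=3 ship[0->1]=2 prod=5 -> inv=[14 6 3 4]
Step 3: demand=5,sold=4 ship[2->3]=3 ship[1->2]=3 ship[0->1]=2 prod=5 -> inv=[17 5 3 3]
Step 4: demand=5,sold=3 ship[2->3]=3 ship[1->2]=3 ship[0->1]=2 prod=5 -> inv=[20 4 3 3]

20 4 3 3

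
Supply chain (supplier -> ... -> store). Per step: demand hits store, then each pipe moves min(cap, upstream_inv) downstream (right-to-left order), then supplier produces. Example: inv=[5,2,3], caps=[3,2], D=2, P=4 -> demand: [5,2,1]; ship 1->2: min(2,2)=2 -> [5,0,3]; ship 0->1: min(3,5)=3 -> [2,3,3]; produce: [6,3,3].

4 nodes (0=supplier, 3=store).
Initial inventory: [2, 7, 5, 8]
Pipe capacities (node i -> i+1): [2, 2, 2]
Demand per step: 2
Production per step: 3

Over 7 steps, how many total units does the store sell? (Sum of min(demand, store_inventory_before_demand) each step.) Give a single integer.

Step 1: sold=2 (running total=2) -> [3 7 5 8]
Step 2: sold=2 (running total=4) -> [4 7 5 8]
Step 3: sold=2 (running total=6) -> [5 7 5 8]
Step 4: sold=2 (running total=8) -> [6 7 5 8]
Step 5: sold=2 (running total=10) -> [7 7 5 8]
Step 6: sold=2 (running total=12) -> [8 7 5 8]
Step 7: sold=2 (running total=14) -> [9 7 5 8]

Answer: 14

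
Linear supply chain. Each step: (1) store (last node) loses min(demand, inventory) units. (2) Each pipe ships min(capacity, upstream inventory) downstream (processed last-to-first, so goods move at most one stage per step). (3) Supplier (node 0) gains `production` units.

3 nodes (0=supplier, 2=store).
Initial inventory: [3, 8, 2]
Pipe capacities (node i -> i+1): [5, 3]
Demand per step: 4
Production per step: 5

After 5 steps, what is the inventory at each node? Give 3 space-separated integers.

Step 1: demand=4,sold=2 ship[1->2]=3 ship[0->1]=3 prod=5 -> inv=[5 8 3]
Step 2: demand=4,sold=3 ship[1->2]=3 ship[0->1]=5 prod=5 -> inv=[5 10 3]
Step 3: demand=4,sold=3 ship[1->2]=3 ship[0->1]=5 prod=5 -> inv=[5 12 3]
Step 4: demand=4,sold=3 ship[1->2]=3 ship[0->1]=5 prod=5 -> inv=[5 14 3]
Step 5: demand=4,sold=3 ship[1->2]=3 ship[0->1]=5 prod=5 -> inv=[5 16 3]

5 16 3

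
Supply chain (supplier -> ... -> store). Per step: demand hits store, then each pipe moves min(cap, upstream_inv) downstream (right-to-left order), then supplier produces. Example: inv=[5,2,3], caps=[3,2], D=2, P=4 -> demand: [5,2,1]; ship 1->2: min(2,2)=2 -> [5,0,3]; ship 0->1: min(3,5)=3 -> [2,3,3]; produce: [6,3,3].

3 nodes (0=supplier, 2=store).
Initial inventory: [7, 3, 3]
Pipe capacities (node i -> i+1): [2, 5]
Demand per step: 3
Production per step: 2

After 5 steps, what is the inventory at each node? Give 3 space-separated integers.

Step 1: demand=3,sold=3 ship[1->2]=3 ship[0->1]=2 prod=2 -> inv=[7 2 3]
Step 2: demand=3,sold=3 ship[1->2]=2 ship[0->1]=2 prod=2 -> inv=[7 2 2]
Step 3: demand=3,sold=2 ship[1->2]=2 ship[0->1]=2 prod=2 -> inv=[7 2 2]
Step 4: demand=3,sold=2 ship[1->2]=2 ship[0->1]=2 prod=2 -> inv=[7 2 2]
Step 5: demand=3,sold=2 ship[1->2]=2 ship[0->1]=2 prod=2 -> inv=[7 2 2]

7 2 2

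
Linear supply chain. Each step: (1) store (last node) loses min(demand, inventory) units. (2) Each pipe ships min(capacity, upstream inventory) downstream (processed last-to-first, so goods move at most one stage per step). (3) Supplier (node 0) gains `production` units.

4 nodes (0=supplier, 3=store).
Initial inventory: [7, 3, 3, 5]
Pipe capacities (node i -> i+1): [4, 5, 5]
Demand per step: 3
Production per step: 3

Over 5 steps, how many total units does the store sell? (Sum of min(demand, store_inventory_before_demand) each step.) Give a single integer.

Answer: 15

Derivation:
Step 1: sold=3 (running total=3) -> [6 4 3 5]
Step 2: sold=3 (running total=6) -> [5 4 4 5]
Step 3: sold=3 (running total=9) -> [4 4 4 6]
Step 4: sold=3 (running total=12) -> [3 4 4 7]
Step 5: sold=3 (running total=15) -> [3 3 4 8]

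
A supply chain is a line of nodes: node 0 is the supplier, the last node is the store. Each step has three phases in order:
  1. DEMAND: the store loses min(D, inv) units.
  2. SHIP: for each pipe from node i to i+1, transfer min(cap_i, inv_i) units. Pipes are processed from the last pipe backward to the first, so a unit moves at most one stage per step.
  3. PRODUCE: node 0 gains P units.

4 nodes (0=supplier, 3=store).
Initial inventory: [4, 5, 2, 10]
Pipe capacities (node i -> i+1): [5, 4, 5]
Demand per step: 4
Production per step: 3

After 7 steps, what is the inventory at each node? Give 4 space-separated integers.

Step 1: demand=4,sold=4 ship[2->3]=2 ship[1->2]=4 ship[0->1]=4 prod=3 -> inv=[3 5 4 8]
Step 2: demand=4,sold=4 ship[2->3]=4 ship[1->2]=4 ship[0->1]=3 prod=3 -> inv=[3 4 4 8]
Step 3: demand=4,sold=4 ship[2->3]=4 ship[1->2]=4 ship[0->1]=3 prod=3 -> inv=[3 3 4 8]
Step 4: demand=4,sold=4 ship[2->3]=4 ship[1->2]=3 ship[0->1]=3 prod=3 -> inv=[3 3 3 8]
Step 5: demand=4,sold=4 ship[2->3]=3 ship[1->2]=3 ship[0->1]=3 prod=3 -> inv=[3 3 3 7]
Step 6: demand=4,sold=4 ship[2->3]=3 ship[1->2]=3 ship[0->1]=3 prod=3 -> inv=[3 3 3 6]
Step 7: demand=4,sold=4 ship[2->3]=3 ship[1->2]=3 ship[0->1]=3 prod=3 -> inv=[3 3 3 5]

3 3 3 5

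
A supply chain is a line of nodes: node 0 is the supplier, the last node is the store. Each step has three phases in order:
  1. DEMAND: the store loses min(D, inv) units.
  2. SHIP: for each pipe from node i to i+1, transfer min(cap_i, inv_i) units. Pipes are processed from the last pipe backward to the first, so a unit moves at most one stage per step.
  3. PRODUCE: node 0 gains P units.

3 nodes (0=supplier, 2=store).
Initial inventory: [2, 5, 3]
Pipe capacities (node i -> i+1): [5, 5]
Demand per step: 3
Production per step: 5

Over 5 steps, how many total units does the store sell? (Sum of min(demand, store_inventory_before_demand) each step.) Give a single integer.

Answer: 15

Derivation:
Step 1: sold=3 (running total=3) -> [5 2 5]
Step 2: sold=3 (running total=6) -> [5 5 4]
Step 3: sold=3 (running total=9) -> [5 5 6]
Step 4: sold=3 (running total=12) -> [5 5 8]
Step 5: sold=3 (running total=15) -> [5 5 10]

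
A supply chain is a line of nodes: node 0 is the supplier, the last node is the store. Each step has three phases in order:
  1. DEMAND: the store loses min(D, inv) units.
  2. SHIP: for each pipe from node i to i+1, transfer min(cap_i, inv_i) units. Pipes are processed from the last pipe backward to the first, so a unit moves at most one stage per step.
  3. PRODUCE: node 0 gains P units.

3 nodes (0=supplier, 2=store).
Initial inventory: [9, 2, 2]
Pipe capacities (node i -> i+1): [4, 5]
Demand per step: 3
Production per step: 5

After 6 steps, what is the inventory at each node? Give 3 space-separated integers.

Step 1: demand=3,sold=2 ship[1->2]=2 ship[0->1]=4 prod=5 -> inv=[10 4 2]
Step 2: demand=3,sold=2 ship[1->2]=4 ship[0->1]=4 prod=5 -> inv=[11 4 4]
Step 3: demand=3,sold=3 ship[1->2]=4 ship[0->1]=4 prod=5 -> inv=[12 4 5]
Step 4: demand=3,sold=3 ship[1->2]=4 ship[0->1]=4 prod=5 -> inv=[13 4 6]
Step 5: demand=3,sold=3 ship[1->2]=4 ship[0->1]=4 prod=5 -> inv=[14 4 7]
Step 6: demand=3,sold=3 ship[1->2]=4 ship[0->1]=4 prod=5 -> inv=[15 4 8]

15 4 8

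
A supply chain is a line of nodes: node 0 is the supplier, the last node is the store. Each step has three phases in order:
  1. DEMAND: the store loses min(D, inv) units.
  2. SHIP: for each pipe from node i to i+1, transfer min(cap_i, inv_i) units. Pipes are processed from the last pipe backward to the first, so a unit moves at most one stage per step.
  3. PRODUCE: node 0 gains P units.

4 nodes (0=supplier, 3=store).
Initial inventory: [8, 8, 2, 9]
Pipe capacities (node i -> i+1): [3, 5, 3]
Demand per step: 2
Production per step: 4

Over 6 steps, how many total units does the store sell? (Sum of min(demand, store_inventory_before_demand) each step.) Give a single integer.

Step 1: sold=2 (running total=2) -> [9 6 5 9]
Step 2: sold=2 (running total=4) -> [10 4 7 10]
Step 3: sold=2 (running total=6) -> [11 3 8 11]
Step 4: sold=2 (running total=8) -> [12 3 8 12]
Step 5: sold=2 (running total=10) -> [13 3 8 13]
Step 6: sold=2 (running total=12) -> [14 3 8 14]

Answer: 12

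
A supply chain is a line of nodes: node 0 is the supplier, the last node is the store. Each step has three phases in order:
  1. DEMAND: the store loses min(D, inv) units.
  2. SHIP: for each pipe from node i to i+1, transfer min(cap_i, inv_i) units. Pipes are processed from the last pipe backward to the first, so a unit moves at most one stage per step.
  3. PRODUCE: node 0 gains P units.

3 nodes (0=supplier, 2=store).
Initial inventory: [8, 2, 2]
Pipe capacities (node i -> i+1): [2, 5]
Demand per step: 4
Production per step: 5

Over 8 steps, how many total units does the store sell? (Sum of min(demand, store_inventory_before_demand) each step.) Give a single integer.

Answer: 16

Derivation:
Step 1: sold=2 (running total=2) -> [11 2 2]
Step 2: sold=2 (running total=4) -> [14 2 2]
Step 3: sold=2 (running total=6) -> [17 2 2]
Step 4: sold=2 (running total=8) -> [20 2 2]
Step 5: sold=2 (running total=10) -> [23 2 2]
Step 6: sold=2 (running total=12) -> [26 2 2]
Step 7: sold=2 (running total=14) -> [29 2 2]
Step 8: sold=2 (running total=16) -> [32 2 2]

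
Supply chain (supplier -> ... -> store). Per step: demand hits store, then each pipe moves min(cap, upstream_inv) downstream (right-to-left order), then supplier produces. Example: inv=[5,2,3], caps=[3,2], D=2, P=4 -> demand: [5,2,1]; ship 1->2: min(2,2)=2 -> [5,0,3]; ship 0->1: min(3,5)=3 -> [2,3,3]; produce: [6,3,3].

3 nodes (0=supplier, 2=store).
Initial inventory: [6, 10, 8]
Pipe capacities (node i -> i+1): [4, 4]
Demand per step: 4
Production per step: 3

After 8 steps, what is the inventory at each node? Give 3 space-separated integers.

Step 1: demand=4,sold=4 ship[1->2]=4 ship[0->1]=4 prod=3 -> inv=[5 10 8]
Step 2: demand=4,sold=4 ship[1->2]=4 ship[0->1]=4 prod=3 -> inv=[4 10 8]
Step 3: demand=4,sold=4 ship[1->2]=4 ship[0->1]=4 prod=3 -> inv=[3 10 8]
Step 4: demand=4,sold=4 ship[1->2]=4 ship[0->1]=3 prod=3 -> inv=[3 9 8]
Step 5: demand=4,sold=4 ship[1->2]=4 ship[0->1]=3 prod=3 -> inv=[3 8 8]
Step 6: demand=4,sold=4 ship[1->2]=4 ship[0->1]=3 prod=3 -> inv=[3 7 8]
Step 7: demand=4,sold=4 ship[1->2]=4 ship[0->1]=3 prod=3 -> inv=[3 6 8]
Step 8: demand=4,sold=4 ship[1->2]=4 ship[0->1]=3 prod=3 -> inv=[3 5 8]

3 5 8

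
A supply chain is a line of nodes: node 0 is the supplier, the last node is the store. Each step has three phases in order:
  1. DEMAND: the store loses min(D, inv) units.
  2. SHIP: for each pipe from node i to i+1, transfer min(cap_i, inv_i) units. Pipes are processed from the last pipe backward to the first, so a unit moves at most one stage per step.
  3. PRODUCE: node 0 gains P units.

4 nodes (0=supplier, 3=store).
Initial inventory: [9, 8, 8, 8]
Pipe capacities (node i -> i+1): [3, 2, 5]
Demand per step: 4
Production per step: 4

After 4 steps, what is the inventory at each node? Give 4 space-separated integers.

Step 1: demand=4,sold=4 ship[2->3]=5 ship[1->2]=2 ship[0->1]=3 prod=4 -> inv=[10 9 5 9]
Step 2: demand=4,sold=4 ship[2->3]=5 ship[1->2]=2 ship[0->1]=3 prod=4 -> inv=[11 10 2 10]
Step 3: demand=4,sold=4 ship[2->3]=2 ship[1->2]=2 ship[0->1]=3 prod=4 -> inv=[12 11 2 8]
Step 4: demand=4,sold=4 ship[2->3]=2 ship[1->2]=2 ship[0->1]=3 prod=4 -> inv=[13 12 2 6]

13 12 2 6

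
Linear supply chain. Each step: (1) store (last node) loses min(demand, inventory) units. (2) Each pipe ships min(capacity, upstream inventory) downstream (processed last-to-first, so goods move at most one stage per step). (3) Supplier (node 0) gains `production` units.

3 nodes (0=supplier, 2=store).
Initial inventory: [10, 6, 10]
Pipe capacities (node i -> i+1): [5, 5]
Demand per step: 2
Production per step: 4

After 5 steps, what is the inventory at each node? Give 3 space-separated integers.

Step 1: demand=2,sold=2 ship[1->2]=5 ship[0->1]=5 prod=4 -> inv=[9 6 13]
Step 2: demand=2,sold=2 ship[1->2]=5 ship[0->1]=5 prod=4 -> inv=[8 6 16]
Step 3: demand=2,sold=2 ship[1->2]=5 ship[0->1]=5 prod=4 -> inv=[7 6 19]
Step 4: demand=2,sold=2 ship[1->2]=5 ship[0->1]=5 prod=4 -> inv=[6 6 22]
Step 5: demand=2,sold=2 ship[1->2]=5 ship[0->1]=5 prod=4 -> inv=[5 6 25]

5 6 25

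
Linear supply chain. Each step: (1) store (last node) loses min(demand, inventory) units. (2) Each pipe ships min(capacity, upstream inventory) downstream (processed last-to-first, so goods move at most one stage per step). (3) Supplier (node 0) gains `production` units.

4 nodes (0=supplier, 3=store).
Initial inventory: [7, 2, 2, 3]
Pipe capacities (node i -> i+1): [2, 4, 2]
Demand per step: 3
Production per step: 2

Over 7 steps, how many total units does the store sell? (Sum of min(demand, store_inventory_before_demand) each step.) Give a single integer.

Step 1: sold=3 (running total=3) -> [7 2 2 2]
Step 2: sold=2 (running total=5) -> [7 2 2 2]
Step 3: sold=2 (running total=7) -> [7 2 2 2]
Step 4: sold=2 (running total=9) -> [7 2 2 2]
Step 5: sold=2 (running total=11) -> [7 2 2 2]
Step 6: sold=2 (running total=13) -> [7 2 2 2]
Step 7: sold=2 (running total=15) -> [7 2 2 2]

Answer: 15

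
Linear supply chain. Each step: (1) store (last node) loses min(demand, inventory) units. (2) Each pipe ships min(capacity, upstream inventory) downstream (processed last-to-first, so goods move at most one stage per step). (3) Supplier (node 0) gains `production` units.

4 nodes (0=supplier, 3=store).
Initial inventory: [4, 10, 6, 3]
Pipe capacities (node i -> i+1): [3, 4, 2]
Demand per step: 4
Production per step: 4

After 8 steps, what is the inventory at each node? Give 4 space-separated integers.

Step 1: demand=4,sold=3 ship[2->3]=2 ship[1->2]=4 ship[0->1]=3 prod=4 -> inv=[5 9 8 2]
Step 2: demand=4,sold=2 ship[2->3]=2 ship[1->2]=4 ship[0->1]=3 prod=4 -> inv=[6 8 10 2]
Step 3: demand=4,sold=2 ship[2->3]=2 ship[1->2]=4 ship[0->1]=3 prod=4 -> inv=[7 7 12 2]
Step 4: demand=4,sold=2 ship[2->3]=2 ship[1->2]=4 ship[0->1]=3 prod=4 -> inv=[8 6 14 2]
Step 5: demand=4,sold=2 ship[2->3]=2 ship[1->2]=4 ship[0->1]=3 prod=4 -> inv=[9 5 16 2]
Step 6: demand=4,sold=2 ship[2->3]=2 ship[1->2]=4 ship[0->1]=3 prod=4 -> inv=[10 4 18 2]
Step 7: demand=4,sold=2 ship[2->3]=2 ship[1->2]=4 ship[0->1]=3 prod=4 -> inv=[11 3 20 2]
Step 8: demand=4,sold=2 ship[2->3]=2 ship[1->2]=3 ship[0->1]=3 prod=4 -> inv=[12 3 21 2]

12 3 21 2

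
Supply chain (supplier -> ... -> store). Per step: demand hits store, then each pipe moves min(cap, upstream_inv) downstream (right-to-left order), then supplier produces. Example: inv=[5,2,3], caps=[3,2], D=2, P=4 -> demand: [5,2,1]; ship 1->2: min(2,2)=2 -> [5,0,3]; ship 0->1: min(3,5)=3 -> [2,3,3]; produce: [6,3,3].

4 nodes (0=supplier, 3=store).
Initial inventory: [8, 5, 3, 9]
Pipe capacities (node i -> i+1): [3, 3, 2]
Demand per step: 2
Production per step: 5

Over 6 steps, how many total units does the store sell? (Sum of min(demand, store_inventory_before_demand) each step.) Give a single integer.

Step 1: sold=2 (running total=2) -> [10 5 4 9]
Step 2: sold=2 (running total=4) -> [12 5 5 9]
Step 3: sold=2 (running total=6) -> [14 5 6 9]
Step 4: sold=2 (running total=8) -> [16 5 7 9]
Step 5: sold=2 (running total=10) -> [18 5 8 9]
Step 6: sold=2 (running total=12) -> [20 5 9 9]

Answer: 12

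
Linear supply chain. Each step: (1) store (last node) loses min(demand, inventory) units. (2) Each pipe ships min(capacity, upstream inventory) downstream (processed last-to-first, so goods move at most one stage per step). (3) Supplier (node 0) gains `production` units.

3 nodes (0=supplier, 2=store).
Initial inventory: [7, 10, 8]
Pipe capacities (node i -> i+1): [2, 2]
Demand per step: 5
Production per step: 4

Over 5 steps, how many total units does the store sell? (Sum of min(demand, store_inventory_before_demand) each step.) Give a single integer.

Answer: 16

Derivation:
Step 1: sold=5 (running total=5) -> [9 10 5]
Step 2: sold=5 (running total=10) -> [11 10 2]
Step 3: sold=2 (running total=12) -> [13 10 2]
Step 4: sold=2 (running total=14) -> [15 10 2]
Step 5: sold=2 (running total=16) -> [17 10 2]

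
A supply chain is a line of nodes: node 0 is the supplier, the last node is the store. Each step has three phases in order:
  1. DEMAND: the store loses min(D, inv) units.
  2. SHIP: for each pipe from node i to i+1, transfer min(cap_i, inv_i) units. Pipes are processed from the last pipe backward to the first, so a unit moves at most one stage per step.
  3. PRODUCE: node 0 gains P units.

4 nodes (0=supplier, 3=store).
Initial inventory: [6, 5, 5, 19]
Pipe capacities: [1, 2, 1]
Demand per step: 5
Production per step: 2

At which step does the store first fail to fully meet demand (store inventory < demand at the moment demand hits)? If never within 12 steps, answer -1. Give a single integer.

Step 1: demand=5,sold=5 ship[2->3]=1 ship[1->2]=2 ship[0->1]=1 prod=2 -> [7 4 6 15]
Step 2: demand=5,sold=5 ship[2->3]=1 ship[1->2]=2 ship[0->1]=1 prod=2 -> [8 3 7 11]
Step 3: demand=5,sold=5 ship[2->3]=1 ship[1->2]=2 ship[0->1]=1 prod=2 -> [9 2 8 7]
Step 4: demand=5,sold=5 ship[2->3]=1 ship[1->2]=2 ship[0->1]=1 prod=2 -> [10 1 9 3]
Step 5: demand=5,sold=3 ship[2->3]=1 ship[1->2]=1 ship[0->1]=1 prod=2 -> [11 1 9 1]
Step 6: demand=5,sold=1 ship[2->3]=1 ship[1->2]=1 ship[0->1]=1 prod=2 -> [12 1 9 1]
Step 7: demand=5,sold=1 ship[2->3]=1 ship[1->2]=1 ship[0->1]=1 prod=2 -> [13 1 9 1]
Step 8: demand=5,sold=1 ship[2->3]=1 ship[1->2]=1 ship[0->1]=1 prod=2 -> [14 1 9 1]
Step 9: demand=5,sold=1 ship[2->3]=1 ship[1->2]=1 ship[0->1]=1 prod=2 -> [15 1 9 1]
Step 10: demand=5,sold=1 ship[2->3]=1 ship[1->2]=1 ship[0->1]=1 prod=2 -> [16 1 9 1]
Step 11: demand=5,sold=1 ship[2->3]=1 ship[1->2]=1 ship[0->1]=1 prod=2 -> [17 1 9 1]
Step 12: demand=5,sold=1 ship[2->3]=1 ship[1->2]=1 ship[0->1]=1 prod=2 -> [18 1 9 1]
First stockout at step 5

5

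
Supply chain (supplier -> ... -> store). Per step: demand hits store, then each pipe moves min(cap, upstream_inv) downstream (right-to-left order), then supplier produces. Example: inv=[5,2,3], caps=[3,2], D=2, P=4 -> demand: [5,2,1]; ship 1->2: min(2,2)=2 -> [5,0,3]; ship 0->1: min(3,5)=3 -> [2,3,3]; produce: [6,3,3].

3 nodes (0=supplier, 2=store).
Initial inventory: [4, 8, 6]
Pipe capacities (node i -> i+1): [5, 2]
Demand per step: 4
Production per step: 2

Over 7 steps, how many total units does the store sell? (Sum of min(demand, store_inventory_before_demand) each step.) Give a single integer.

Step 1: sold=4 (running total=4) -> [2 10 4]
Step 2: sold=4 (running total=8) -> [2 10 2]
Step 3: sold=2 (running total=10) -> [2 10 2]
Step 4: sold=2 (running total=12) -> [2 10 2]
Step 5: sold=2 (running total=14) -> [2 10 2]
Step 6: sold=2 (running total=16) -> [2 10 2]
Step 7: sold=2 (running total=18) -> [2 10 2]

Answer: 18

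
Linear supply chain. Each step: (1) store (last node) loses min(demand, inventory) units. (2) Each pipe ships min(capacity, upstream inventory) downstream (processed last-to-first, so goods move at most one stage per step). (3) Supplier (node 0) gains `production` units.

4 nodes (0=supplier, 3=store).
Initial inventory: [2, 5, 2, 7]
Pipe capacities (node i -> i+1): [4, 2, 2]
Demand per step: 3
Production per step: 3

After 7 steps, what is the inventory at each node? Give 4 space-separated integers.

Step 1: demand=3,sold=3 ship[2->3]=2 ship[1->2]=2 ship[0->1]=2 prod=3 -> inv=[3 5 2 6]
Step 2: demand=3,sold=3 ship[2->3]=2 ship[1->2]=2 ship[0->1]=3 prod=3 -> inv=[3 6 2 5]
Step 3: demand=3,sold=3 ship[2->3]=2 ship[1->2]=2 ship[0->1]=3 prod=3 -> inv=[3 7 2 4]
Step 4: demand=3,sold=3 ship[2->3]=2 ship[1->2]=2 ship[0->1]=3 prod=3 -> inv=[3 8 2 3]
Step 5: demand=3,sold=3 ship[2->3]=2 ship[1->2]=2 ship[0->1]=3 prod=3 -> inv=[3 9 2 2]
Step 6: demand=3,sold=2 ship[2->3]=2 ship[1->2]=2 ship[0->1]=3 prod=3 -> inv=[3 10 2 2]
Step 7: demand=3,sold=2 ship[2->3]=2 ship[1->2]=2 ship[0->1]=3 prod=3 -> inv=[3 11 2 2]

3 11 2 2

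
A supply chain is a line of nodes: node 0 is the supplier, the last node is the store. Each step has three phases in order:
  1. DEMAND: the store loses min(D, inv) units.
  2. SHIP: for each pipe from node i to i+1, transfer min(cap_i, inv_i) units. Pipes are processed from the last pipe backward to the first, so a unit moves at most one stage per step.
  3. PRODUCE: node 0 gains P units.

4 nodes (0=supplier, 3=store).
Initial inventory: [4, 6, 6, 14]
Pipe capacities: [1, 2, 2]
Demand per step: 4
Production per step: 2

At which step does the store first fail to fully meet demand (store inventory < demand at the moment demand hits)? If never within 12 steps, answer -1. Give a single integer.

Step 1: demand=4,sold=4 ship[2->3]=2 ship[1->2]=2 ship[0->1]=1 prod=2 -> [5 5 6 12]
Step 2: demand=4,sold=4 ship[2->3]=2 ship[1->2]=2 ship[0->1]=1 prod=2 -> [6 4 6 10]
Step 3: demand=4,sold=4 ship[2->3]=2 ship[1->2]=2 ship[0->1]=1 prod=2 -> [7 3 6 8]
Step 4: demand=4,sold=4 ship[2->3]=2 ship[1->2]=2 ship[0->1]=1 prod=2 -> [8 2 6 6]
Step 5: demand=4,sold=4 ship[2->3]=2 ship[1->2]=2 ship[0->1]=1 prod=2 -> [9 1 6 4]
Step 6: demand=4,sold=4 ship[2->3]=2 ship[1->2]=1 ship[0->1]=1 prod=2 -> [10 1 5 2]
Step 7: demand=4,sold=2 ship[2->3]=2 ship[1->2]=1 ship[0->1]=1 prod=2 -> [11 1 4 2]
Step 8: demand=4,sold=2 ship[2->3]=2 ship[1->2]=1 ship[0->1]=1 prod=2 -> [12 1 3 2]
Step 9: demand=4,sold=2 ship[2->3]=2 ship[1->2]=1 ship[0->1]=1 prod=2 -> [13 1 2 2]
Step 10: demand=4,sold=2 ship[2->3]=2 ship[1->2]=1 ship[0->1]=1 prod=2 -> [14 1 1 2]
Step 11: demand=4,sold=2 ship[2->3]=1 ship[1->2]=1 ship[0->1]=1 prod=2 -> [15 1 1 1]
Step 12: demand=4,sold=1 ship[2->3]=1 ship[1->2]=1 ship[0->1]=1 prod=2 -> [16 1 1 1]
First stockout at step 7

7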